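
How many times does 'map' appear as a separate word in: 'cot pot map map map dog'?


Scanning each word for exact match 'map':
  Word 1: 'cot' -> no
  Word 2: 'pot' -> no
  Word 3: 'map' -> MATCH
  Word 4: 'map' -> MATCH
  Word 5: 'map' -> MATCH
  Word 6: 'dog' -> no
Total matches: 3

3


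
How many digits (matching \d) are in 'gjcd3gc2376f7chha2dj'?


\d matches any digit 0-9.
Scanning 'gjcd3gc2376f7chha2dj':
  pos 4: '3' -> DIGIT
  pos 7: '2' -> DIGIT
  pos 8: '3' -> DIGIT
  pos 9: '7' -> DIGIT
  pos 10: '6' -> DIGIT
  pos 12: '7' -> DIGIT
  pos 17: '2' -> DIGIT
Digits found: ['3', '2', '3', '7', '6', '7', '2']
Total: 7

7


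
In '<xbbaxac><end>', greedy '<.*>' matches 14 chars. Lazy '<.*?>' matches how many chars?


Greedy '<.*>' tries to match as MUCH as possible.
Lazy '<.*?>' tries to match as LITTLE as possible.

String: '<xbbaxac><end>'
Greedy '<.*>' starts at first '<' and extends to the LAST '>': '<xbbaxac><end>' (14 chars)
Lazy '<.*?>' starts at first '<' and stops at the FIRST '>': '<xbbaxac>' (9 chars)

9


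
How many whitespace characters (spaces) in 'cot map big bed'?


\s matches whitespace characters (spaces, tabs, etc.).
Text: 'cot map big bed'
This text has 4 words separated by spaces.
Number of spaces = number of words - 1 = 4 - 1 = 3

3


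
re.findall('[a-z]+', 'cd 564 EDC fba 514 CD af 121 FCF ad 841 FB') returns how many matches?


Pattern '[a-z]+' finds one or more lowercase letters.
Text: 'cd 564 EDC fba 514 CD af 121 FCF ad 841 FB'
Scanning for matches:
  Match 1: 'cd'
  Match 2: 'fba'
  Match 3: 'af'
  Match 4: 'ad'
Total matches: 4

4


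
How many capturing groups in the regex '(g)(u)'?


To count capturing groups, count each '(' that starts a group.
Pattern: '(g)(u)'
Walking through the pattern:
  Position 0: '(' -> group #1
  Position 3: '(' -> group #2
Total capturing groups: 2

2


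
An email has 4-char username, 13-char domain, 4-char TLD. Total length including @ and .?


An email address has format: username@domain.tld
Username length: 4
'@' character: 1
Domain length: 13
'.' character: 1
TLD length: 4
Total = 4 + 1 + 13 + 1 + 4 = 23

23


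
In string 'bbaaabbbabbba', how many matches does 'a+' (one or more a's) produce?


Pattern 'a+' matches one or more consecutive a's.
String: 'bbaaabbbabbba'
Scanning for runs of a:
  Match 1: 'aaa' (length 3)
  Match 2: 'a' (length 1)
  Match 3: 'a' (length 1)
Total matches: 3

3


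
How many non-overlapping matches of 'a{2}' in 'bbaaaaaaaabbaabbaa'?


Pattern 'a{2}' matches exactly 2 consecutive a's (greedy, non-overlapping).
String: 'bbaaaaaaaabbaabbaa'
Scanning for runs of a's:
  Run at pos 2: 'aaaaaaaa' (length 8) -> 4 match(es)
  Run at pos 12: 'aa' (length 2) -> 1 match(es)
  Run at pos 16: 'aa' (length 2) -> 1 match(es)
Matches found: ['aa', 'aa', 'aa', 'aa', 'aa', 'aa']
Total: 6

6


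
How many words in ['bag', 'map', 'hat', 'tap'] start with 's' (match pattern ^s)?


Pattern ^s anchors to start of word. Check which words begin with 's':
  'bag' -> no
  'map' -> no
  'hat' -> no
  'tap' -> no
Matching words: []
Count: 0

0


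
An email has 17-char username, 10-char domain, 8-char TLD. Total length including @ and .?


An email address has format: username@domain.tld
Username length: 17
'@' character: 1
Domain length: 10
'.' character: 1
TLD length: 8
Total = 17 + 1 + 10 + 1 + 8 = 37

37


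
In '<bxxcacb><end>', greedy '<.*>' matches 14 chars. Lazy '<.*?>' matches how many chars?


Greedy '<.*>' tries to match as MUCH as possible.
Lazy '<.*?>' tries to match as LITTLE as possible.

String: '<bxxcacb><end>'
Greedy '<.*>' starts at first '<' and extends to the LAST '>': '<bxxcacb><end>' (14 chars)
Lazy '<.*?>' starts at first '<' and stops at the FIRST '>': '<bxxcacb>' (9 chars)

9


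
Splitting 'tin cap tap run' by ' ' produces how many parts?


Splitting by ' ' breaks the string at each occurrence of the separator.
Text: 'tin cap tap run'
Parts after split:
  Part 1: 'tin'
  Part 2: 'cap'
  Part 3: 'tap'
  Part 4: 'run'
Total parts: 4

4


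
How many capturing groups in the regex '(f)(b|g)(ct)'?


To count capturing groups, count each '(' that starts a group.
Pattern: '(f)(b|g)(ct)'
Walking through the pattern:
  Position 0: '(' -> group #1
  Position 3: '(' -> group #2
  Position 8: '(' -> group #3
Total capturing groups: 3

3


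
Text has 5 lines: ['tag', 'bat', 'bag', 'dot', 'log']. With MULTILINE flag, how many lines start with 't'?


With MULTILINE flag, ^ matches the start of each line.
Lines: ['tag', 'bat', 'bag', 'dot', 'log']
Checking which lines start with 't':
  Line 1: 'tag' -> MATCH
  Line 2: 'bat' -> no
  Line 3: 'bag' -> no
  Line 4: 'dot' -> no
  Line 5: 'log' -> no
Matching lines: ['tag']
Count: 1

1


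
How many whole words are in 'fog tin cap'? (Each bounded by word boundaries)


Word boundaries (\b) mark the start/end of each word.
Text: 'fog tin cap'
Splitting by whitespace:
  Word 1: 'fog'
  Word 2: 'tin'
  Word 3: 'cap'
Total whole words: 3

3


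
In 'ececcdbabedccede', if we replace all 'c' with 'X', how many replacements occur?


re.sub('c', 'X', text) replaces every occurrence of 'c' with 'X'.
Text: 'ececcdbabedccede'
Scanning for 'c':
  pos 1: 'c' -> replacement #1
  pos 3: 'c' -> replacement #2
  pos 4: 'c' -> replacement #3
  pos 11: 'c' -> replacement #4
  pos 12: 'c' -> replacement #5
Total replacements: 5

5


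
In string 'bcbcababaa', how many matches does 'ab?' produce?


Pattern 'ab?' matches 'a' optionally followed by 'b'.
String: 'bcbcababaa'
Scanning left to right for 'a' then checking next char:
  Match 1: 'ab' (a followed by b)
  Match 2: 'ab' (a followed by b)
  Match 3: 'a' (a not followed by b)
  Match 4: 'a' (a not followed by b)
Total matches: 4

4


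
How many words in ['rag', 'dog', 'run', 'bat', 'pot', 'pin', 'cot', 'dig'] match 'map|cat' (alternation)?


Alternation 'map|cat' matches either 'map' or 'cat'.
Checking each word:
  'rag' -> no
  'dog' -> no
  'run' -> no
  'bat' -> no
  'pot' -> no
  'pin' -> no
  'cot' -> no
  'dig' -> no
Matches: []
Count: 0

0


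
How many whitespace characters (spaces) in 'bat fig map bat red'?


\s matches whitespace characters (spaces, tabs, etc.).
Text: 'bat fig map bat red'
This text has 5 words separated by spaces.
Number of spaces = number of words - 1 = 5 - 1 = 4

4


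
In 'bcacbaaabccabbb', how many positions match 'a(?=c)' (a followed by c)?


Lookahead 'a(?=c)' matches 'a' only when followed by 'c'.
String: 'bcacbaaabccabbb'
Checking each position where char is 'a':
  pos 2: 'a' -> MATCH (next='c')
  pos 5: 'a' -> no (next='a')
  pos 6: 'a' -> no (next='a')
  pos 7: 'a' -> no (next='b')
  pos 11: 'a' -> no (next='b')
Matching positions: [2]
Count: 1

1


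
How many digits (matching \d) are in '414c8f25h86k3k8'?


\d matches any digit 0-9.
Scanning '414c8f25h86k3k8':
  pos 0: '4' -> DIGIT
  pos 1: '1' -> DIGIT
  pos 2: '4' -> DIGIT
  pos 4: '8' -> DIGIT
  pos 6: '2' -> DIGIT
  pos 7: '5' -> DIGIT
  pos 9: '8' -> DIGIT
  pos 10: '6' -> DIGIT
  pos 12: '3' -> DIGIT
  pos 14: '8' -> DIGIT
Digits found: ['4', '1', '4', '8', '2', '5', '8', '6', '3', '8']
Total: 10

10


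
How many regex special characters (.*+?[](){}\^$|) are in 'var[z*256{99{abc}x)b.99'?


Regex special characters are: . * + ? [ ] ( ) { } \ ^ $ |
Scanning 'var[z*256{99{abc}x)b.99':
  pos 3: '[' -> SPECIAL
  pos 5: '*' -> SPECIAL
  pos 9: '{' -> SPECIAL
  pos 12: '{' -> SPECIAL
  pos 16: '}' -> SPECIAL
  pos 18: ')' -> SPECIAL
  pos 20: '.' -> SPECIAL
Special chars found: ['[', '*', '{', '{', '}', ')', '.']
Total: 7

7


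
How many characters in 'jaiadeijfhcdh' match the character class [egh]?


Character class [egh] matches any of: {e, g, h}
Scanning string 'jaiadeijfhcdh' character by character:
  pos 0: 'j' -> no
  pos 1: 'a' -> no
  pos 2: 'i' -> no
  pos 3: 'a' -> no
  pos 4: 'd' -> no
  pos 5: 'e' -> MATCH
  pos 6: 'i' -> no
  pos 7: 'j' -> no
  pos 8: 'f' -> no
  pos 9: 'h' -> MATCH
  pos 10: 'c' -> no
  pos 11: 'd' -> no
  pos 12: 'h' -> MATCH
Total matches: 3

3


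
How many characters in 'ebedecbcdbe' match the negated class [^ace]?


Negated class [^ace] matches any char NOT in {a, c, e}
Scanning 'ebedecbcdbe':
  pos 0: 'e' -> no (excluded)
  pos 1: 'b' -> MATCH
  pos 2: 'e' -> no (excluded)
  pos 3: 'd' -> MATCH
  pos 4: 'e' -> no (excluded)
  pos 5: 'c' -> no (excluded)
  pos 6: 'b' -> MATCH
  pos 7: 'c' -> no (excluded)
  pos 8: 'd' -> MATCH
  pos 9: 'b' -> MATCH
  pos 10: 'e' -> no (excluded)
Total matches: 5

5


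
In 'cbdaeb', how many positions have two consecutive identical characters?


Looking for consecutive identical characters in 'cbdaeb':
  pos 0-1: 'c' vs 'b' -> different
  pos 1-2: 'b' vs 'd' -> different
  pos 2-3: 'd' vs 'a' -> different
  pos 3-4: 'a' vs 'e' -> different
  pos 4-5: 'e' vs 'b' -> different
Consecutive identical pairs: []
Count: 0

0


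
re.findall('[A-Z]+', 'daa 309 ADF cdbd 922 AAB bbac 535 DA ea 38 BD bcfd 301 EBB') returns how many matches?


Pattern '[A-Z]+' finds one or more uppercase letters.
Text: 'daa 309 ADF cdbd 922 AAB bbac 535 DA ea 38 BD bcfd 301 EBB'
Scanning for matches:
  Match 1: 'ADF'
  Match 2: 'AAB'
  Match 3: 'DA'
  Match 4: 'BD'
  Match 5: 'EBB'
Total matches: 5

5


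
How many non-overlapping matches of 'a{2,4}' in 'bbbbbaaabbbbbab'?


Pattern 'a{2,4}' matches between 2 and 4 consecutive a's (greedy).
String: 'bbbbbaaabbbbbab'
Finding runs of a's and applying greedy matching:
  Run at pos 5: 'aaa' (length 3)
  Run at pos 13: 'a' (length 1)
Matches: ['aaa']
Count: 1

1


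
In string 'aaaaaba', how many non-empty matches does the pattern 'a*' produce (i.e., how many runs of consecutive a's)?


Pattern 'a*' matches zero or more a's. We want non-empty runs of consecutive a's.
String: 'aaaaaba'
Walking through the string to find runs of a's:
  Run 1: positions 0-4 -> 'aaaaa'
  Run 2: positions 6-6 -> 'a'
Non-empty runs found: ['aaaaa', 'a']
Count: 2

2


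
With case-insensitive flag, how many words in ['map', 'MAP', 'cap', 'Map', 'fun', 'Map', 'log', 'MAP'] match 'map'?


Case-insensitive matching: compare each word's lowercase form to 'map'.
  'map' -> lower='map' -> MATCH
  'MAP' -> lower='map' -> MATCH
  'cap' -> lower='cap' -> no
  'Map' -> lower='map' -> MATCH
  'fun' -> lower='fun' -> no
  'Map' -> lower='map' -> MATCH
  'log' -> lower='log' -> no
  'MAP' -> lower='map' -> MATCH
Matches: ['map', 'MAP', 'Map', 'Map', 'MAP']
Count: 5

5


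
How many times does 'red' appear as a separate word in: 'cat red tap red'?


Scanning each word for exact match 'red':
  Word 1: 'cat' -> no
  Word 2: 'red' -> MATCH
  Word 3: 'tap' -> no
  Word 4: 'red' -> MATCH
Total matches: 2

2


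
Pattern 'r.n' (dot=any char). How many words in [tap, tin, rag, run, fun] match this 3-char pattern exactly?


Pattern 'r.n' means: starts with 'r', any single char, ends with 'n'.
Checking each word (must be exactly 3 chars):
  'tap' (len=3): no
  'tin' (len=3): no
  'rag' (len=3): no
  'run' (len=3): MATCH
  'fun' (len=3): no
Matching words: ['run']
Total: 1

1


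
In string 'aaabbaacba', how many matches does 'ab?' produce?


Pattern 'ab?' matches 'a' optionally followed by 'b'.
String: 'aaabbaacba'
Scanning left to right for 'a' then checking next char:
  Match 1: 'a' (a not followed by b)
  Match 2: 'a' (a not followed by b)
  Match 3: 'ab' (a followed by b)
  Match 4: 'a' (a not followed by b)
  Match 5: 'a' (a not followed by b)
  Match 6: 'a' (a not followed by b)
Total matches: 6

6


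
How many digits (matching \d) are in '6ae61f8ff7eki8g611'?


\d matches any digit 0-9.
Scanning '6ae61f8ff7eki8g611':
  pos 0: '6' -> DIGIT
  pos 3: '6' -> DIGIT
  pos 4: '1' -> DIGIT
  pos 6: '8' -> DIGIT
  pos 9: '7' -> DIGIT
  pos 13: '8' -> DIGIT
  pos 15: '6' -> DIGIT
  pos 16: '1' -> DIGIT
  pos 17: '1' -> DIGIT
Digits found: ['6', '6', '1', '8', '7', '8', '6', '1', '1']
Total: 9

9


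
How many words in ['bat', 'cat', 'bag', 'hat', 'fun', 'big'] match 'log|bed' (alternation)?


Alternation 'log|bed' matches either 'log' or 'bed'.
Checking each word:
  'bat' -> no
  'cat' -> no
  'bag' -> no
  'hat' -> no
  'fun' -> no
  'big' -> no
Matches: []
Count: 0

0


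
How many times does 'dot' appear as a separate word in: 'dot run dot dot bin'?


Scanning each word for exact match 'dot':
  Word 1: 'dot' -> MATCH
  Word 2: 'run' -> no
  Word 3: 'dot' -> MATCH
  Word 4: 'dot' -> MATCH
  Word 5: 'bin' -> no
Total matches: 3

3


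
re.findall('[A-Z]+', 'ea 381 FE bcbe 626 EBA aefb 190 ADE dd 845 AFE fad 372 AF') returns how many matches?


Pattern '[A-Z]+' finds one or more uppercase letters.
Text: 'ea 381 FE bcbe 626 EBA aefb 190 ADE dd 845 AFE fad 372 AF'
Scanning for matches:
  Match 1: 'FE'
  Match 2: 'EBA'
  Match 3: 'ADE'
  Match 4: 'AFE'
  Match 5: 'AF'
Total matches: 5

5


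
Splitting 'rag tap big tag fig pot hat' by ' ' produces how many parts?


Splitting by ' ' breaks the string at each occurrence of the separator.
Text: 'rag tap big tag fig pot hat'
Parts after split:
  Part 1: 'rag'
  Part 2: 'tap'
  Part 3: 'big'
  Part 4: 'tag'
  Part 5: 'fig'
  Part 6: 'pot'
  Part 7: 'hat'
Total parts: 7

7


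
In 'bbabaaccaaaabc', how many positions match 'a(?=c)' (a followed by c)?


Lookahead 'a(?=c)' matches 'a' only when followed by 'c'.
String: 'bbabaaccaaaabc'
Checking each position where char is 'a':
  pos 2: 'a' -> no (next='b')
  pos 4: 'a' -> no (next='a')
  pos 5: 'a' -> MATCH (next='c')
  pos 8: 'a' -> no (next='a')
  pos 9: 'a' -> no (next='a')
  pos 10: 'a' -> no (next='a')
  pos 11: 'a' -> no (next='b')
Matching positions: [5]
Count: 1

1


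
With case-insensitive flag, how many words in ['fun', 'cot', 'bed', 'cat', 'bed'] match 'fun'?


Case-insensitive matching: compare each word's lowercase form to 'fun'.
  'fun' -> lower='fun' -> MATCH
  'cot' -> lower='cot' -> no
  'bed' -> lower='bed' -> no
  'cat' -> lower='cat' -> no
  'bed' -> lower='bed' -> no
Matches: ['fun']
Count: 1

1


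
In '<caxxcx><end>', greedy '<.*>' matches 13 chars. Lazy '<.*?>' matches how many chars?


Greedy '<.*>' tries to match as MUCH as possible.
Lazy '<.*?>' tries to match as LITTLE as possible.

String: '<caxxcx><end>'
Greedy '<.*>' starts at first '<' and extends to the LAST '>': '<caxxcx><end>' (13 chars)
Lazy '<.*?>' starts at first '<' and stops at the FIRST '>': '<caxxcx>' (8 chars)

8


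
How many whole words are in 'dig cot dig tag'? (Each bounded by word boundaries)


Word boundaries (\b) mark the start/end of each word.
Text: 'dig cot dig tag'
Splitting by whitespace:
  Word 1: 'dig'
  Word 2: 'cot'
  Word 3: 'dig'
  Word 4: 'tag'
Total whole words: 4

4


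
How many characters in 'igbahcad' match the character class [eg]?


Character class [eg] matches any of: {e, g}
Scanning string 'igbahcad' character by character:
  pos 0: 'i' -> no
  pos 1: 'g' -> MATCH
  pos 2: 'b' -> no
  pos 3: 'a' -> no
  pos 4: 'h' -> no
  pos 5: 'c' -> no
  pos 6: 'a' -> no
  pos 7: 'd' -> no
Total matches: 1

1


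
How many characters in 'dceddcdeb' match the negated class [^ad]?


Negated class [^ad] matches any char NOT in {a, d}
Scanning 'dceddcdeb':
  pos 0: 'd' -> no (excluded)
  pos 1: 'c' -> MATCH
  pos 2: 'e' -> MATCH
  pos 3: 'd' -> no (excluded)
  pos 4: 'd' -> no (excluded)
  pos 5: 'c' -> MATCH
  pos 6: 'd' -> no (excluded)
  pos 7: 'e' -> MATCH
  pos 8: 'b' -> MATCH
Total matches: 5

5


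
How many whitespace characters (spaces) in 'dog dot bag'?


\s matches whitespace characters (spaces, tabs, etc.).
Text: 'dog dot bag'
This text has 3 words separated by spaces.
Number of spaces = number of words - 1 = 3 - 1 = 2

2


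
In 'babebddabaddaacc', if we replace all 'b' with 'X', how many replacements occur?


re.sub('b', 'X', text) replaces every occurrence of 'b' with 'X'.
Text: 'babebddabaddaacc'
Scanning for 'b':
  pos 0: 'b' -> replacement #1
  pos 2: 'b' -> replacement #2
  pos 4: 'b' -> replacement #3
  pos 8: 'b' -> replacement #4
Total replacements: 4

4


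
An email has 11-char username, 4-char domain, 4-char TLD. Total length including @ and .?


An email address has format: username@domain.tld
Username length: 11
'@' character: 1
Domain length: 4
'.' character: 1
TLD length: 4
Total = 11 + 1 + 4 + 1 + 4 = 21

21


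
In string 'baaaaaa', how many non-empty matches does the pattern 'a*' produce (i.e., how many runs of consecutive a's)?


Pattern 'a*' matches zero or more a's. We want non-empty runs of consecutive a's.
String: 'baaaaaa'
Walking through the string to find runs of a's:
  Run 1: positions 1-6 -> 'aaaaaa'
Non-empty runs found: ['aaaaaa']
Count: 1

1


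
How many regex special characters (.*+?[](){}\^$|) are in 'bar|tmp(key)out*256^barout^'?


Regex special characters are: . * + ? [ ] ( ) { } \ ^ $ |
Scanning 'bar|tmp(key)out*256^barout^':
  pos 3: '|' -> SPECIAL
  pos 7: '(' -> SPECIAL
  pos 11: ')' -> SPECIAL
  pos 15: '*' -> SPECIAL
  pos 19: '^' -> SPECIAL
  pos 26: '^' -> SPECIAL
Special chars found: ['|', '(', ')', '*', '^', '^']
Total: 6

6


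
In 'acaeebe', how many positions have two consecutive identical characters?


Looking for consecutive identical characters in 'acaeebe':
  pos 0-1: 'a' vs 'c' -> different
  pos 1-2: 'c' vs 'a' -> different
  pos 2-3: 'a' vs 'e' -> different
  pos 3-4: 'e' vs 'e' -> MATCH ('ee')
  pos 4-5: 'e' vs 'b' -> different
  pos 5-6: 'b' vs 'e' -> different
Consecutive identical pairs: ['ee']
Count: 1

1


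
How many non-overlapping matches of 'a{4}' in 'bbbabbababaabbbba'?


Pattern 'a{4}' matches exactly 4 consecutive a's (greedy, non-overlapping).
String: 'bbbabbababaabbbba'
Scanning for runs of a's:
  Run at pos 3: 'a' (length 1) -> 0 match(es)
  Run at pos 6: 'a' (length 1) -> 0 match(es)
  Run at pos 8: 'a' (length 1) -> 0 match(es)
  Run at pos 10: 'aa' (length 2) -> 0 match(es)
  Run at pos 16: 'a' (length 1) -> 0 match(es)
Matches found: []
Total: 0

0


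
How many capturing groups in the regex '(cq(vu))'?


To count capturing groups, count each '(' that starts a group.
Pattern: '(cq(vu))'
Walking through the pattern:
  Position 0: '(' -> group #1
  Position 3: '(' -> group #2
Total capturing groups: 2

2


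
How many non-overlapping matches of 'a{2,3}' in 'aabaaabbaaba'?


Pattern 'a{2,3}' matches between 2 and 3 consecutive a's (greedy).
String: 'aabaaabbaaba'
Finding runs of a's and applying greedy matching:
  Run at pos 0: 'aa' (length 2)
  Run at pos 3: 'aaa' (length 3)
  Run at pos 8: 'aa' (length 2)
  Run at pos 11: 'a' (length 1)
Matches: ['aa', 'aaa', 'aa']
Count: 3

3


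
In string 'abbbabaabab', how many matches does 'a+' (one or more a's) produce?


Pattern 'a+' matches one or more consecutive a's.
String: 'abbbabaabab'
Scanning for runs of a:
  Match 1: 'a' (length 1)
  Match 2: 'a' (length 1)
  Match 3: 'aa' (length 2)
  Match 4: 'a' (length 1)
Total matches: 4

4


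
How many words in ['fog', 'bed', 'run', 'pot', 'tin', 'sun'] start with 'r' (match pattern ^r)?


Pattern ^r anchors to start of word. Check which words begin with 'r':
  'fog' -> no
  'bed' -> no
  'run' -> MATCH (starts with 'r')
  'pot' -> no
  'tin' -> no
  'sun' -> no
Matching words: ['run']
Count: 1

1


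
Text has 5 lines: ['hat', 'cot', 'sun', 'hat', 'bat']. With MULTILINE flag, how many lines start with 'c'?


With MULTILINE flag, ^ matches the start of each line.
Lines: ['hat', 'cot', 'sun', 'hat', 'bat']
Checking which lines start with 'c':
  Line 1: 'hat' -> no
  Line 2: 'cot' -> MATCH
  Line 3: 'sun' -> no
  Line 4: 'hat' -> no
  Line 5: 'bat' -> no
Matching lines: ['cot']
Count: 1

1


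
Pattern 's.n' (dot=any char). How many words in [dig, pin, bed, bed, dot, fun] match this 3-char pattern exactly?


Pattern 's.n' means: starts with 's', any single char, ends with 'n'.
Checking each word (must be exactly 3 chars):
  'dig' (len=3): no
  'pin' (len=3): no
  'bed' (len=3): no
  'bed' (len=3): no
  'dot' (len=3): no
  'fun' (len=3): no
Matching words: []
Total: 0

0


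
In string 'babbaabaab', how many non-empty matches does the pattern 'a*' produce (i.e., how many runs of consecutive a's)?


Pattern 'a*' matches zero or more a's. We want non-empty runs of consecutive a's.
String: 'babbaabaab'
Walking through the string to find runs of a's:
  Run 1: positions 1-1 -> 'a'
  Run 2: positions 4-5 -> 'aa'
  Run 3: positions 7-8 -> 'aa'
Non-empty runs found: ['a', 'aa', 'aa']
Count: 3

3


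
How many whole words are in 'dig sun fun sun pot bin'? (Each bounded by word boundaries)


Word boundaries (\b) mark the start/end of each word.
Text: 'dig sun fun sun pot bin'
Splitting by whitespace:
  Word 1: 'dig'
  Word 2: 'sun'
  Word 3: 'fun'
  Word 4: 'sun'
  Word 5: 'pot'
  Word 6: 'bin'
Total whole words: 6

6


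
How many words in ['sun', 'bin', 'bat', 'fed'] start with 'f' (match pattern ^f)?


Pattern ^f anchors to start of word. Check which words begin with 'f':
  'sun' -> no
  'bin' -> no
  'bat' -> no
  'fed' -> MATCH (starts with 'f')
Matching words: ['fed']
Count: 1

1


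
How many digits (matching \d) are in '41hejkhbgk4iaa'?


\d matches any digit 0-9.
Scanning '41hejkhbgk4iaa':
  pos 0: '4' -> DIGIT
  pos 1: '1' -> DIGIT
  pos 10: '4' -> DIGIT
Digits found: ['4', '1', '4']
Total: 3

3


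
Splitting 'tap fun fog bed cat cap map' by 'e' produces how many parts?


Splitting by 'e' breaks the string at each occurrence of the separator.
Text: 'tap fun fog bed cat cap map'
Parts after split:
  Part 1: 'tap fun fog b'
  Part 2: 'd cat cap map'
Total parts: 2

2


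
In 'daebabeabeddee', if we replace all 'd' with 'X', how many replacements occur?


re.sub('d', 'X', text) replaces every occurrence of 'd' with 'X'.
Text: 'daebabeabeddee'
Scanning for 'd':
  pos 0: 'd' -> replacement #1
  pos 10: 'd' -> replacement #2
  pos 11: 'd' -> replacement #3
Total replacements: 3

3


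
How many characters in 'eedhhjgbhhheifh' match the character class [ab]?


Character class [ab] matches any of: {a, b}
Scanning string 'eedhhjgbhhheifh' character by character:
  pos 0: 'e' -> no
  pos 1: 'e' -> no
  pos 2: 'd' -> no
  pos 3: 'h' -> no
  pos 4: 'h' -> no
  pos 5: 'j' -> no
  pos 6: 'g' -> no
  pos 7: 'b' -> MATCH
  pos 8: 'h' -> no
  pos 9: 'h' -> no
  pos 10: 'h' -> no
  pos 11: 'e' -> no
  pos 12: 'i' -> no
  pos 13: 'f' -> no
  pos 14: 'h' -> no
Total matches: 1

1


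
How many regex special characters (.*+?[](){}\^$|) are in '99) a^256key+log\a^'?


Regex special characters are: . * + ? [ ] ( ) { } \ ^ $ |
Scanning '99) a^256key+log\a^':
  pos 2: ')' -> SPECIAL
  pos 5: '^' -> SPECIAL
  pos 12: '+' -> SPECIAL
  pos 16: '\' -> SPECIAL
  pos 18: '^' -> SPECIAL
Special chars found: [')', '^', '+', '\\', '^']
Total: 5

5


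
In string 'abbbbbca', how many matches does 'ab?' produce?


Pattern 'ab?' matches 'a' optionally followed by 'b'.
String: 'abbbbbca'
Scanning left to right for 'a' then checking next char:
  Match 1: 'ab' (a followed by b)
  Match 2: 'a' (a not followed by b)
Total matches: 2

2


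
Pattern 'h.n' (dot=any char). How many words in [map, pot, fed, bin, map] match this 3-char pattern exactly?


Pattern 'h.n' means: starts with 'h', any single char, ends with 'n'.
Checking each word (must be exactly 3 chars):
  'map' (len=3): no
  'pot' (len=3): no
  'fed' (len=3): no
  'bin' (len=3): no
  'map' (len=3): no
Matching words: []
Total: 0

0


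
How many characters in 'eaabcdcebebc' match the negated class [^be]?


Negated class [^be] matches any char NOT in {b, e}
Scanning 'eaabcdcebebc':
  pos 0: 'e' -> no (excluded)
  pos 1: 'a' -> MATCH
  pos 2: 'a' -> MATCH
  pos 3: 'b' -> no (excluded)
  pos 4: 'c' -> MATCH
  pos 5: 'd' -> MATCH
  pos 6: 'c' -> MATCH
  pos 7: 'e' -> no (excluded)
  pos 8: 'b' -> no (excluded)
  pos 9: 'e' -> no (excluded)
  pos 10: 'b' -> no (excluded)
  pos 11: 'c' -> MATCH
Total matches: 6

6


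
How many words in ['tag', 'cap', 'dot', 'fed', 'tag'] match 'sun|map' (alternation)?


Alternation 'sun|map' matches either 'sun' or 'map'.
Checking each word:
  'tag' -> no
  'cap' -> no
  'dot' -> no
  'fed' -> no
  'tag' -> no
Matches: []
Count: 0

0


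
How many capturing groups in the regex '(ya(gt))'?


To count capturing groups, count each '(' that starts a group.
Pattern: '(ya(gt))'
Walking through the pattern:
  Position 0: '(' -> group #1
  Position 3: '(' -> group #2
Total capturing groups: 2

2


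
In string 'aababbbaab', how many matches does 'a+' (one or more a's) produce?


Pattern 'a+' matches one or more consecutive a's.
String: 'aababbbaab'
Scanning for runs of a:
  Match 1: 'aa' (length 2)
  Match 2: 'a' (length 1)
  Match 3: 'aa' (length 2)
Total matches: 3

3


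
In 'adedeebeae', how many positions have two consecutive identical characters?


Looking for consecutive identical characters in 'adedeebeae':
  pos 0-1: 'a' vs 'd' -> different
  pos 1-2: 'd' vs 'e' -> different
  pos 2-3: 'e' vs 'd' -> different
  pos 3-4: 'd' vs 'e' -> different
  pos 4-5: 'e' vs 'e' -> MATCH ('ee')
  pos 5-6: 'e' vs 'b' -> different
  pos 6-7: 'b' vs 'e' -> different
  pos 7-8: 'e' vs 'a' -> different
  pos 8-9: 'a' vs 'e' -> different
Consecutive identical pairs: ['ee']
Count: 1

1


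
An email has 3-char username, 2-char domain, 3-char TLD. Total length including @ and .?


An email address has format: username@domain.tld
Username length: 3
'@' character: 1
Domain length: 2
'.' character: 1
TLD length: 3
Total = 3 + 1 + 2 + 1 + 3 = 10

10


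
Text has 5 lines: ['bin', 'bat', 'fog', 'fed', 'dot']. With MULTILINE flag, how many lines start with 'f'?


With MULTILINE flag, ^ matches the start of each line.
Lines: ['bin', 'bat', 'fog', 'fed', 'dot']
Checking which lines start with 'f':
  Line 1: 'bin' -> no
  Line 2: 'bat' -> no
  Line 3: 'fog' -> MATCH
  Line 4: 'fed' -> MATCH
  Line 5: 'dot' -> no
Matching lines: ['fog', 'fed']
Count: 2

2


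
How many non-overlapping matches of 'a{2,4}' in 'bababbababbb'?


Pattern 'a{2,4}' matches between 2 and 4 consecutive a's (greedy).
String: 'bababbababbb'
Finding runs of a's and applying greedy matching:
  Run at pos 1: 'a' (length 1)
  Run at pos 3: 'a' (length 1)
  Run at pos 6: 'a' (length 1)
  Run at pos 8: 'a' (length 1)
Matches: []
Count: 0

0


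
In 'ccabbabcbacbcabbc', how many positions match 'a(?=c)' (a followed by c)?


Lookahead 'a(?=c)' matches 'a' only when followed by 'c'.
String: 'ccabbabcbacbcabbc'
Checking each position where char is 'a':
  pos 2: 'a' -> no (next='b')
  pos 5: 'a' -> no (next='b')
  pos 9: 'a' -> MATCH (next='c')
  pos 13: 'a' -> no (next='b')
Matching positions: [9]
Count: 1

1


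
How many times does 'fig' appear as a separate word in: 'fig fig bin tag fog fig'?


Scanning each word for exact match 'fig':
  Word 1: 'fig' -> MATCH
  Word 2: 'fig' -> MATCH
  Word 3: 'bin' -> no
  Word 4: 'tag' -> no
  Word 5: 'fog' -> no
  Word 6: 'fig' -> MATCH
Total matches: 3

3


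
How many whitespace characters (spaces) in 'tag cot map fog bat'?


\s matches whitespace characters (spaces, tabs, etc.).
Text: 'tag cot map fog bat'
This text has 5 words separated by spaces.
Number of spaces = number of words - 1 = 5 - 1 = 4

4


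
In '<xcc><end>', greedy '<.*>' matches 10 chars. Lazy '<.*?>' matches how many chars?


Greedy '<.*>' tries to match as MUCH as possible.
Lazy '<.*?>' tries to match as LITTLE as possible.

String: '<xcc><end>'
Greedy '<.*>' starts at first '<' and extends to the LAST '>': '<xcc><end>' (10 chars)
Lazy '<.*?>' starts at first '<' and stops at the FIRST '>': '<xcc>' (5 chars)

5


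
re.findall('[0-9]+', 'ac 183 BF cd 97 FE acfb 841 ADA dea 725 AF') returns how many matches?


Pattern '[0-9]+' finds one or more digits.
Text: 'ac 183 BF cd 97 FE acfb 841 ADA dea 725 AF'
Scanning for matches:
  Match 1: '183'
  Match 2: '97'
  Match 3: '841'
  Match 4: '725'
Total matches: 4

4


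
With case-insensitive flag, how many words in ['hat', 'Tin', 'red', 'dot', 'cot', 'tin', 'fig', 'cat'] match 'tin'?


Case-insensitive matching: compare each word's lowercase form to 'tin'.
  'hat' -> lower='hat' -> no
  'Tin' -> lower='tin' -> MATCH
  'red' -> lower='red' -> no
  'dot' -> lower='dot' -> no
  'cot' -> lower='cot' -> no
  'tin' -> lower='tin' -> MATCH
  'fig' -> lower='fig' -> no
  'cat' -> lower='cat' -> no
Matches: ['Tin', 'tin']
Count: 2

2


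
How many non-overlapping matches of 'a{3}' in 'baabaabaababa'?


Pattern 'a{3}' matches exactly 3 consecutive a's (greedy, non-overlapping).
String: 'baabaabaababa'
Scanning for runs of a's:
  Run at pos 1: 'aa' (length 2) -> 0 match(es)
  Run at pos 4: 'aa' (length 2) -> 0 match(es)
  Run at pos 7: 'aa' (length 2) -> 0 match(es)
  Run at pos 10: 'a' (length 1) -> 0 match(es)
  Run at pos 12: 'a' (length 1) -> 0 match(es)
Matches found: []
Total: 0

0


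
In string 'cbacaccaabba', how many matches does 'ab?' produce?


Pattern 'ab?' matches 'a' optionally followed by 'b'.
String: 'cbacaccaabba'
Scanning left to right for 'a' then checking next char:
  Match 1: 'a' (a not followed by b)
  Match 2: 'a' (a not followed by b)
  Match 3: 'a' (a not followed by b)
  Match 4: 'ab' (a followed by b)
  Match 5: 'a' (a not followed by b)
Total matches: 5

5


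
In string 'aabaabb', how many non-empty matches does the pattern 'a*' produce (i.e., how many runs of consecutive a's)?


Pattern 'a*' matches zero or more a's. We want non-empty runs of consecutive a's.
String: 'aabaabb'
Walking through the string to find runs of a's:
  Run 1: positions 0-1 -> 'aa'
  Run 2: positions 3-4 -> 'aa'
Non-empty runs found: ['aa', 'aa']
Count: 2

2


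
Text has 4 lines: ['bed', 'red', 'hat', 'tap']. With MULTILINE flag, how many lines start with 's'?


With MULTILINE flag, ^ matches the start of each line.
Lines: ['bed', 'red', 'hat', 'tap']
Checking which lines start with 's':
  Line 1: 'bed' -> no
  Line 2: 'red' -> no
  Line 3: 'hat' -> no
  Line 4: 'tap' -> no
Matching lines: []
Count: 0

0


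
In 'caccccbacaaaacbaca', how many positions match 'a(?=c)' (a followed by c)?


Lookahead 'a(?=c)' matches 'a' only when followed by 'c'.
String: 'caccccbacaaaacbaca'
Checking each position where char is 'a':
  pos 1: 'a' -> MATCH (next='c')
  pos 7: 'a' -> MATCH (next='c')
  pos 9: 'a' -> no (next='a')
  pos 10: 'a' -> no (next='a')
  pos 11: 'a' -> no (next='a')
  pos 12: 'a' -> MATCH (next='c')
  pos 15: 'a' -> MATCH (next='c')
Matching positions: [1, 7, 12, 15]
Count: 4

4


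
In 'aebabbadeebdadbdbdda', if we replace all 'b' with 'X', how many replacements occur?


re.sub('b', 'X', text) replaces every occurrence of 'b' with 'X'.
Text: 'aebabbadeebdadbdbdda'
Scanning for 'b':
  pos 2: 'b' -> replacement #1
  pos 4: 'b' -> replacement #2
  pos 5: 'b' -> replacement #3
  pos 10: 'b' -> replacement #4
  pos 14: 'b' -> replacement #5
  pos 16: 'b' -> replacement #6
Total replacements: 6

6


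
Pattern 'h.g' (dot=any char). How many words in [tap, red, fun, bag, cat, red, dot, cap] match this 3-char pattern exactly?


Pattern 'h.g' means: starts with 'h', any single char, ends with 'g'.
Checking each word (must be exactly 3 chars):
  'tap' (len=3): no
  'red' (len=3): no
  'fun' (len=3): no
  'bag' (len=3): no
  'cat' (len=3): no
  'red' (len=3): no
  'dot' (len=3): no
  'cap' (len=3): no
Matching words: []
Total: 0

0


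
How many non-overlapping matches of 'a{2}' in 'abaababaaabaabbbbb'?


Pattern 'a{2}' matches exactly 2 consecutive a's (greedy, non-overlapping).
String: 'abaababaaabaabbbbb'
Scanning for runs of a's:
  Run at pos 0: 'a' (length 1) -> 0 match(es)
  Run at pos 2: 'aa' (length 2) -> 1 match(es)
  Run at pos 5: 'a' (length 1) -> 0 match(es)
  Run at pos 7: 'aaa' (length 3) -> 1 match(es)
  Run at pos 11: 'aa' (length 2) -> 1 match(es)
Matches found: ['aa', 'aa', 'aa']
Total: 3

3


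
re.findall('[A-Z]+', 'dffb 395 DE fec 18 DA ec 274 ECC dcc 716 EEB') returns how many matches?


Pattern '[A-Z]+' finds one or more uppercase letters.
Text: 'dffb 395 DE fec 18 DA ec 274 ECC dcc 716 EEB'
Scanning for matches:
  Match 1: 'DE'
  Match 2: 'DA'
  Match 3: 'ECC'
  Match 4: 'EEB'
Total matches: 4

4


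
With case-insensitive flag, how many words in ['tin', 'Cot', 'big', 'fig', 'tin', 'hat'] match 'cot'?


Case-insensitive matching: compare each word's lowercase form to 'cot'.
  'tin' -> lower='tin' -> no
  'Cot' -> lower='cot' -> MATCH
  'big' -> lower='big' -> no
  'fig' -> lower='fig' -> no
  'tin' -> lower='tin' -> no
  'hat' -> lower='hat' -> no
Matches: ['Cot']
Count: 1

1


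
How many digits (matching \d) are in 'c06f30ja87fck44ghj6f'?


\d matches any digit 0-9.
Scanning 'c06f30ja87fck44ghj6f':
  pos 1: '0' -> DIGIT
  pos 2: '6' -> DIGIT
  pos 4: '3' -> DIGIT
  pos 5: '0' -> DIGIT
  pos 8: '8' -> DIGIT
  pos 9: '7' -> DIGIT
  pos 13: '4' -> DIGIT
  pos 14: '4' -> DIGIT
  pos 18: '6' -> DIGIT
Digits found: ['0', '6', '3', '0', '8', '7', '4', '4', '6']
Total: 9

9


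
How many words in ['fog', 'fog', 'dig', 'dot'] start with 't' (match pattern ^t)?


Pattern ^t anchors to start of word. Check which words begin with 't':
  'fog' -> no
  'fog' -> no
  'dig' -> no
  'dot' -> no
Matching words: []
Count: 0

0


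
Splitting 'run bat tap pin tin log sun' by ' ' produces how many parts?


Splitting by ' ' breaks the string at each occurrence of the separator.
Text: 'run bat tap pin tin log sun'
Parts after split:
  Part 1: 'run'
  Part 2: 'bat'
  Part 3: 'tap'
  Part 4: 'pin'
  Part 5: 'tin'
  Part 6: 'log'
  Part 7: 'sun'
Total parts: 7

7


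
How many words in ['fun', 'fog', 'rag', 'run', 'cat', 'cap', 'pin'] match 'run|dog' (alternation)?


Alternation 'run|dog' matches either 'run' or 'dog'.
Checking each word:
  'fun' -> no
  'fog' -> no
  'rag' -> no
  'run' -> MATCH
  'cat' -> no
  'cap' -> no
  'pin' -> no
Matches: ['run']
Count: 1

1


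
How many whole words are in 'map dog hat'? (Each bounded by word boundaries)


Word boundaries (\b) mark the start/end of each word.
Text: 'map dog hat'
Splitting by whitespace:
  Word 1: 'map'
  Word 2: 'dog'
  Word 3: 'hat'
Total whole words: 3

3


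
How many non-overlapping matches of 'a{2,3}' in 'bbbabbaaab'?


Pattern 'a{2,3}' matches between 2 and 3 consecutive a's (greedy).
String: 'bbbabbaaab'
Finding runs of a's and applying greedy matching:
  Run at pos 3: 'a' (length 1)
  Run at pos 6: 'aaa' (length 3)
Matches: ['aaa']
Count: 1

1


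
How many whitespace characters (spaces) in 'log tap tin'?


\s matches whitespace characters (spaces, tabs, etc.).
Text: 'log tap tin'
This text has 3 words separated by spaces.
Number of spaces = number of words - 1 = 3 - 1 = 2

2


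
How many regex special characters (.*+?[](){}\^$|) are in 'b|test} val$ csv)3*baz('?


Regex special characters are: . * + ? [ ] ( ) { } \ ^ $ |
Scanning 'b|test} val$ csv)3*baz(':
  pos 1: '|' -> SPECIAL
  pos 6: '}' -> SPECIAL
  pos 11: '$' -> SPECIAL
  pos 16: ')' -> SPECIAL
  pos 18: '*' -> SPECIAL
  pos 22: '(' -> SPECIAL
Special chars found: ['|', '}', '$', ')', '*', '(']
Total: 6

6


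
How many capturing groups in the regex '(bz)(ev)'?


To count capturing groups, count each '(' that starts a group.
Pattern: '(bz)(ev)'
Walking through the pattern:
  Position 0: '(' -> group #1
  Position 4: '(' -> group #2
Total capturing groups: 2

2


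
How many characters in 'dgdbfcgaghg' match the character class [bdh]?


Character class [bdh] matches any of: {b, d, h}
Scanning string 'dgdbfcgaghg' character by character:
  pos 0: 'd' -> MATCH
  pos 1: 'g' -> no
  pos 2: 'd' -> MATCH
  pos 3: 'b' -> MATCH
  pos 4: 'f' -> no
  pos 5: 'c' -> no
  pos 6: 'g' -> no
  pos 7: 'a' -> no
  pos 8: 'g' -> no
  pos 9: 'h' -> MATCH
  pos 10: 'g' -> no
Total matches: 4

4


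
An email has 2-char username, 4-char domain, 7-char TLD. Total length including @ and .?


An email address has format: username@domain.tld
Username length: 2
'@' character: 1
Domain length: 4
'.' character: 1
TLD length: 7
Total = 2 + 1 + 4 + 1 + 7 = 15

15


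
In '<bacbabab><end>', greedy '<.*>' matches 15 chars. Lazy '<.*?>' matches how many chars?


Greedy '<.*>' tries to match as MUCH as possible.
Lazy '<.*?>' tries to match as LITTLE as possible.

String: '<bacbabab><end>'
Greedy '<.*>' starts at first '<' and extends to the LAST '>': '<bacbabab><end>' (15 chars)
Lazy '<.*?>' starts at first '<' and stops at the FIRST '>': '<bacbabab>' (10 chars)

10


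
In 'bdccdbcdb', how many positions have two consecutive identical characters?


Looking for consecutive identical characters in 'bdccdbcdb':
  pos 0-1: 'b' vs 'd' -> different
  pos 1-2: 'd' vs 'c' -> different
  pos 2-3: 'c' vs 'c' -> MATCH ('cc')
  pos 3-4: 'c' vs 'd' -> different
  pos 4-5: 'd' vs 'b' -> different
  pos 5-6: 'b' vs 'c' -> different
  pos 6-7: 'c' vs 'd' -> different
  pos 7-8: 'd' vs 'b' -> different
Consecutive identical pairs: ['cc']
Count: 1

1


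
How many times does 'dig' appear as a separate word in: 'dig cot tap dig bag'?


Scanning each word for exact match 'dig':
  Word 1: 'dig' -> MATCH
  Word 2: 'cot' -> no
  Word 3: 'tap' -> no
  Word 4: 'dig' -> MATCH
  Word 5: 'bag' -> no
Total matches: 2

2


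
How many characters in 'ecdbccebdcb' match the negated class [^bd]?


Negated class [^bd] matches any char NOT in {b, d}
Scanning 'ecdbccebdcb':
  pos 0: 'e' -> MATCH
  pos 1: 'c' -> MATCH
  pos 2: 'd' -> no (excluded)
  pos 3: 'b' -> no (excluded)
  pos 4: 'c' -> MATCH
  pos 5: 'c' -> MATCH
  pos 6: 'e' -> MATCH
  pos 7: 'b' -> no (excluded)
  pos 8: 'd' -> no (excluded)
  pos 9: 'c' -> MATCH
  pos 10: 'b' -> no (excluded)
Total matches: 6

6


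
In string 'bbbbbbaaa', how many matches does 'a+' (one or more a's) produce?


Pattern 'a+' matches one or more consecutive a's.
String: 'bbbbbbaaa'
Scanning for runs of a:
  Match 1: 'aaa' (length 3)
Total matches: 1

1


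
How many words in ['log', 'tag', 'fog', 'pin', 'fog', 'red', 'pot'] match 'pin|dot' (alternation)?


Alternation 'pin|dot' matches either 'pin' or 'dot'.
Checking each word:
  'log' -> no
  'tag' -> no
  'fog' -> no
  'pin' -> MATCH
  'fog' -> no
  'red' -> no
  'pot' -> no
Matches: ['pin']
Count: 1

1


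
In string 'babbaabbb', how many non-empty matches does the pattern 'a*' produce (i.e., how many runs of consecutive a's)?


Pattern 'a*' matches zero or more a's. We want non-empty runs of consecutive a's.
String: 'babbaabbb'
Walking through the string to find runs of a's:
  Run 1: positions 1-1 -> 'a'
  Run 2: positions 4-5 -> 'aa'
Non-empty runs found: ['a', 'aa']
Count: 2

2


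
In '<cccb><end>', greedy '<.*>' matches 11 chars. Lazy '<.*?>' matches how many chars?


Greedy '<.*>' tries to match as MUCH as possible.
Lazy '<.*?>' tries to match as LITTLE as possible.

String: '<cccb><end>'
Greedy '<.*>' starts at first '<' and extends to the LAST '>': '<cccb><end>' (11 chars)
Lazy '<.*?>' starts at first '<' and stops at the FIRST '>': '<cccb>' (6 chars)

6


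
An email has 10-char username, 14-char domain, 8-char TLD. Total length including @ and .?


An email address has format: username@domain.tld
Username length: 10
'@' character: 1
Domain length: 14
'.' character: 1
TLD length: 8
Total = 10 + 1 + 14 + 1 + 8 = 34

34


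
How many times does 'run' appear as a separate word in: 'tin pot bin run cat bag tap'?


Scanning each word for exact match 'run':
  Word 1: 'tin' -> no
  Word 2: 'pot' -> no
  Word 3: 'bin' -> no
  Word 4: 'run' -> MATCH
  Word 5: 'cat' -> no
  Word 6: 'bag' -> no
  Word 7: 'tap' -> no
Total matches: 1

1


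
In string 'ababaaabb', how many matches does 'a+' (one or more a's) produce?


Pattern 'a+' matches one or more consecutive a's.
String: 'ababaaabb'
Scanning for runs of a:
  Match 1: 'a' (length 1)
  Match 2: 'a' (length 1)
  Match 3: 'aaa' (length 3)
Total matches: 3

3


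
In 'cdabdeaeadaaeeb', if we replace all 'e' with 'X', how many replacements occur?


re.sub('e', 'X', text) replaces every occurrence of 'e' with 'X'.
Text: 'cdabdeaeadaaeeb'
Scanning for 'e':
  pos 5: 'e' -> replacement #1
  pos 7: 'e' -> replacement #2
  pos 12: 'e' -> replacement #3
  pos 13: 'e' -> replacement #4
Total replacements: 4

4
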